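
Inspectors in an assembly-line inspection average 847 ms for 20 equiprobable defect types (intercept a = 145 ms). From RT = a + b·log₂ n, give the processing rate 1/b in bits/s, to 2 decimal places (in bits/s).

Choice component = 847 − 145 = 702 ms over log₂(20) = 4.3219 bits.
b = 702 / 4.3219 = 162.428 ms/bit, so 1/b = 6.157 bits/s.

6.16 bits/s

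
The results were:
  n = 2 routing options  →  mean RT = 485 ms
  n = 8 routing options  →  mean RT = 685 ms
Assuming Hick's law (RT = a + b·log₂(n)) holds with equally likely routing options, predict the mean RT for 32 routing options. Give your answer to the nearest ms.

885 ms

With log₂ n on the abscissa the relation is linear; from the two conditions:
  b = (685 − 485) / (log₂ 8 − log₂ 2) = 200 / (3 − 1) = 100 ms/bit
  a = 485 − 100 × 1 = 385 ms
Then RT(32) = 385 + 100 × log₂ 32 = 385 + 100 × 5 ≈ 885.000 ms.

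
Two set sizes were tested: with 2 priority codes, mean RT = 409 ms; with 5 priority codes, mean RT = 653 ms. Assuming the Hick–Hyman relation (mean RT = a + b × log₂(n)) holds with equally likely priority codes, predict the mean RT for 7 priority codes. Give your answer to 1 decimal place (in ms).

Solve the two-equation system in a and b:
  b = (653 − 409) / (log₂ 5 − log₂ 2) = 244 / (2.3219 − 1) = 184.579 ms/bit
  a = 409 − 184.579 × 1 = 224.421 ms
Then RT(7) = 224.421 + 184.579 × log₂ 7 = 224.421 + 184.579 × 2.8074 ≈ 742.600 ms.

742.6 ms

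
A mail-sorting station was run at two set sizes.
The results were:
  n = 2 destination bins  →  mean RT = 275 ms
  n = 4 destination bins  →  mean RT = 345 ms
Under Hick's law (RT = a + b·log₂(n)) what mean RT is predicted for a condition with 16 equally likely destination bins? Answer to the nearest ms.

485 ms

With log₂ n on the abscissa the relation is linear; from the two conditions:
  b = (345 − 275) / (log₂ 4 − log₂ 2) = 70 / (2 − 1) = 70 ms/bit
  a = 275 − 70 × 1 = 205 ms
Then RT(16) = 205 + 70 × log₂ 16 = 205 + 70 × 4 ≈ 485.000 ms.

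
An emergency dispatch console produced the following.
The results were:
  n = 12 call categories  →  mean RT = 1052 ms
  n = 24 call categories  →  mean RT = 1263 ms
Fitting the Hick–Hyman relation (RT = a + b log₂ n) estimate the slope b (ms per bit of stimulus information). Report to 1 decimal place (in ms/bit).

Slope: b = (1263 − 1052) / (log₂ 24 − log₂ 12) = 211/1.0000 = 211.000 ms/bit.

211.0 ms/bit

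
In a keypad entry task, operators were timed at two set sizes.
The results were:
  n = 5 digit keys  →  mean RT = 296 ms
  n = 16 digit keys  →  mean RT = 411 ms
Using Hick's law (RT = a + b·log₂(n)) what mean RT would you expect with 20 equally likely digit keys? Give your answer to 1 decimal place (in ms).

433.1 ms

RT is linear in log₂ n, so two points fix the line:
  b = (411 − 296) / (log₂ 16 − log₂ 5) = 115 / (4 − 2.3219) = 68.531 ms/bit
  a = 296 − 68.531 × 2.3219 = 136.876 ms
Then RT(20) = 136.876 + 68.531 × log₂ 20 = 136.876 + 68.531 × 4.3219 ≈ 433.062 ms.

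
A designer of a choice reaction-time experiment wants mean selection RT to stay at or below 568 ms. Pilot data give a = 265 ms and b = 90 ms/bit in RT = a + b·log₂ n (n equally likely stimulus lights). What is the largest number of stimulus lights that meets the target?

10

90·log₂ n ≤ 568 − 265 = 303, giving log₂ n ≤ 3.3667 and n ≤ 10.315. The largest whole number is 10.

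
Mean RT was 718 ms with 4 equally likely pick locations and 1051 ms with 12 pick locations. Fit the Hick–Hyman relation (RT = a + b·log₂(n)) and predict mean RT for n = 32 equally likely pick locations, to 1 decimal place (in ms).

1348.3 ms

Fit slope and intercept:
  b = (1051 − 718) / (log₂ 12 − log₂ 4) = 333 / (3.5850 − 2) = 210.100 ms/bit
  a = 718 − 210.100 × 2 = 297.801 ms
Then RT(32) = 297.801 + 210.100 × log₂ 32 = 297.801 + 210.100 × 5 ≈ 1348.299 ms.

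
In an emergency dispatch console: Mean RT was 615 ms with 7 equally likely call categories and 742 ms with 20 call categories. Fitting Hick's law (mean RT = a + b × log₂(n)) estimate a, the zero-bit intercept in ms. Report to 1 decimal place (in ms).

b = (RT₂ − RT₁)/(log₂ n₂ − log₂ n₁) = (742 − 615)/(4.3219 − 2.8074) = 83.852 ms/bit.
a = RT₁ − b·log₂ n₁ = 615 − 83.852 × 2.8074 = 379.598 ms.

379.6 ms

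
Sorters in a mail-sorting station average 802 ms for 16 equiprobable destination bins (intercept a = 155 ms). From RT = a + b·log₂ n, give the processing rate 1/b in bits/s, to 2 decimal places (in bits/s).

6.18 bits/s

b = (802 − 155)/log₂ 16 = 647/4 = 161.750 ms per bit = 0.16175 s/bit; the reciprocal is 6.182 bits/s.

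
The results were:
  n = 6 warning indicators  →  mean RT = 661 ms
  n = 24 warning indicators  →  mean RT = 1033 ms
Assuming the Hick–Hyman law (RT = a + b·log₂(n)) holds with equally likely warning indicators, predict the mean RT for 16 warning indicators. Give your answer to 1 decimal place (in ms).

924.2 ms

Solve the two-equation system in a and b:
  b = (1033 − 661) / (log₂ 24 − log₂ 6) = 372 / (4.5850 − 2.5850) = 186.000 ms/bit
  a = 661 − 186.000 × 2.5850 = 180.197 ms
Then RT(16) = 180.197 + 186.000 × log₂ 16 = 180.197 + 186.000 × 4 ≈ 924.197 ms.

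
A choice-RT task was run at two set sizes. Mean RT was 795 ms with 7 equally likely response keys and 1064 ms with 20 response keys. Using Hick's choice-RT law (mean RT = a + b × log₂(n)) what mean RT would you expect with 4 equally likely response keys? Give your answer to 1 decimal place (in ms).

651.6 ms

Solve the two-equation system in a and b:
  b = (1064 − 795) / (log₂ 20 − log₂ 7) = 269 / (4.3219 − 2.8074) = 177.608 ms/bit
  a = 795 − 177.608 × 2.8074 = 296.392 ms
Then RT(4) = 296.392 + 177.608 × log₂ 4 = 296.392 + 177.608 × 2 ≈ 651.607 ms.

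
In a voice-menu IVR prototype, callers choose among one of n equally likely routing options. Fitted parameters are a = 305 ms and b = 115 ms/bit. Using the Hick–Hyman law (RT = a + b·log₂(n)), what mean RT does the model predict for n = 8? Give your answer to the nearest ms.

650 ms

log₂(8) = 3 bits, so RT = 305 + 115 × 3 ≈ 650.000 ms.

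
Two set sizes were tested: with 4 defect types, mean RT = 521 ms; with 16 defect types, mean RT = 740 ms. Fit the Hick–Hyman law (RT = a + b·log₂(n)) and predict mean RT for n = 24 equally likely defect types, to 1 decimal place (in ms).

RT is linear in log₂ n, so two points fix the line:
  b = (740 − 521) / (log₂ 16 − log₂ 4) = 219 / (4 − 2) = 109.500 ms/bit
  a = 521 − 109.500 × 2 = 302.000 ms
Then RT(24) = 302.000 + 109.500 × log₂ 24 = 302.000 + 109.500 × 4.5850 ≈ 804.053 ms.

804.1 ms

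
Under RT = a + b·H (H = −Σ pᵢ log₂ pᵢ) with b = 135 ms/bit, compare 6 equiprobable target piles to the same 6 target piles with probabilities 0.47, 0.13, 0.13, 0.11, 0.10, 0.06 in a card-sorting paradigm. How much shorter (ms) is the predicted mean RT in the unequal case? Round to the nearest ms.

The RT saving is b·ΔH. Equiprobable H₀ = log₂(6) = 2.5850 bits; with the given probabilities H = 2.2033 bits.
b·(H₀ − H) = 135 × (2.5850 − 2.2033) = 51.53 ms.

52 ms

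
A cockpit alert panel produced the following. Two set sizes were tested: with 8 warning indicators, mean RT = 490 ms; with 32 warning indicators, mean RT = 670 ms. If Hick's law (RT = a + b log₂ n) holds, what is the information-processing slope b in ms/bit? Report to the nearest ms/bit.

b = (RT₂ − RT₁)/(log₂ n₂ − log₂ n₁) = (670 − 490)/(5 − 3) = 90 ms/bit.

90 ms/bit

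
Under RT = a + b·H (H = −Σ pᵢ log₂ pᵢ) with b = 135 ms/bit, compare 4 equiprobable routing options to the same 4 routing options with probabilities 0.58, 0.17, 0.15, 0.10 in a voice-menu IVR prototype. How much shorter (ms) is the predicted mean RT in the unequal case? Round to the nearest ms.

50 ms

Equiprobable entropy H₀ = log₂ 4 = 2.0000 bits.
Skewed entropy H = −Σ pᵢ log₂ pᵢ = 1.6331 bits.
ΔRT = b·(H₀ − H) = 135 × 0.3669 = 49.53 ms.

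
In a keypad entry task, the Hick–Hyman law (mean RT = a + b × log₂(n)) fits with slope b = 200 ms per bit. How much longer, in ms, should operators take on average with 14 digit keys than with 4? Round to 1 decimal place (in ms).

361.5 ms

Only the slope matters, since a is common to both: ΔRT = b·log₂(n₂/n₁).
log₂(14) − log₂(4) = 3.8074 − 2 = 1.8074.
ΔRT = 200 × 1.8074 = 361.471 ms.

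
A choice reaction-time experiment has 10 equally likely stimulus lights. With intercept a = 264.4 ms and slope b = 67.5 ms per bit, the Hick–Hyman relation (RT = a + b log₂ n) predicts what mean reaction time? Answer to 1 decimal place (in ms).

488.6 ms

log₂(10) = 3.3219 bits, so RT = 264.4 + 67.5 × 3.3219 ≈ 488.630 ms.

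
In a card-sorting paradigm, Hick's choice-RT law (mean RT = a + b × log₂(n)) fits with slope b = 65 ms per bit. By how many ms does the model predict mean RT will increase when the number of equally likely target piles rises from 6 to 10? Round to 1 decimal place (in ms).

47.9 ms

ΔRT = (a + b log₂ n₂) − (a + b log₂ n₁) = b·(log₂ n₂ − log₂ n₁).
log₂(10) − log₂(6) = 3.3219 − 2.5850 = 0.7370.
ΔRT = 65 × 0.7370 = 47.903 ms.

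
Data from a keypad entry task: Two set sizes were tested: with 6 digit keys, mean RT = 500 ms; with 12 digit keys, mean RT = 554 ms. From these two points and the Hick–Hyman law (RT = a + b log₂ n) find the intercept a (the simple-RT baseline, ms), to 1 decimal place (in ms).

The slope on a log₂ axis is (554 − 500) / (3.5850 − 2.5850) = 54.000 ms/bit.
a = RT₁ − b·log₂ n₁ = 500 − 54.000 × 2.5850 = 360.412 ms.

360.4 ms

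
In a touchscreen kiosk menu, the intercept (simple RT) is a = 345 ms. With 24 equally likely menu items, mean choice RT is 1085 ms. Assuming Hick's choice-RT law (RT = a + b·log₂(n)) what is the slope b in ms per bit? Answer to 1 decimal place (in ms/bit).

161.4 ms/bit

b = (1085 − 345) / log₂(24) = 740 / 4.5850 = 161.397 ms/bit.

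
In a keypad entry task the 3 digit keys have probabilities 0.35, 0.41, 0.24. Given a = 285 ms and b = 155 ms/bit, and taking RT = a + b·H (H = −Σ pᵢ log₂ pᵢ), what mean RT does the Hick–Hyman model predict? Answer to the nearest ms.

H = 0.35·log₂(1/0.35) + 0.41·log₂(1/0.41) + 0.24·log₂(1/0.24) = 1.5516 bits.
RT = 285 + 155 × 1.5516 = 525.50 ms.

526 ms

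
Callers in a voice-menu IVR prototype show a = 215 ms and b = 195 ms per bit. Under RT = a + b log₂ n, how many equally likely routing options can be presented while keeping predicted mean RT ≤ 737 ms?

Set 215 + 195·log₂ n ≤ 737 → log₂ n ≤ (737 − 215)/195 = 2.6769.
So n ≤ 2^2.6769 = 6.395; the largest integer n is 6.

6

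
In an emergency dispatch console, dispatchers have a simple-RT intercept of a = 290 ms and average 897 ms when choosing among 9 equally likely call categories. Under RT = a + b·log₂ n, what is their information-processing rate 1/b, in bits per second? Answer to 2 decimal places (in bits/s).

Choice component = 897 − 290 = 607 ms over log₂(9) = 3.1699 bits.
b = 607 / 3.1699 = 191.487 ms/bit, so 1/b = 5.222 bits/s.

5.22 bits/s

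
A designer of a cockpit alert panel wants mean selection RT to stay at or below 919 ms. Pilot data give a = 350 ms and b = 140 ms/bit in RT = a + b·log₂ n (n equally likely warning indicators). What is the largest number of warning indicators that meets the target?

140·log₂ n ≤ 919 − 350 = 569, giving log₂ n ≤ 4.0643 and n ≤ 16.729. The largest whole number is 16.

16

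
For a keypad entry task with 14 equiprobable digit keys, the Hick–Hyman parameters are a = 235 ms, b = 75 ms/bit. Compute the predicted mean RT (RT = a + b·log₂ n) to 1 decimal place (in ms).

log₂(14) = 3.8074 bits, so RT = 235 + 75 × 3.8074 ≈ 520.552 ms.

520.6 ms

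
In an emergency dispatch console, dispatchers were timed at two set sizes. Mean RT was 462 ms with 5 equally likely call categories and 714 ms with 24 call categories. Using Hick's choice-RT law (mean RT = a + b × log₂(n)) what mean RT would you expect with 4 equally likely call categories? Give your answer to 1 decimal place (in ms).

Solve the two-equation system in a and b:
  b = (714 − 462) / (log₂ 24 − log₂ 5) = 252 / (4.5850 − 2.3219) = 111.355 ms/bit
  a = 462 − 111.355 × 2.3219 = 203.442 ms
Then RT(4) = 203.442 + 111.355 × log₂ 4 = 203.442 + 111.355 × 2 ≈ 426.152 ms.

426.2 ms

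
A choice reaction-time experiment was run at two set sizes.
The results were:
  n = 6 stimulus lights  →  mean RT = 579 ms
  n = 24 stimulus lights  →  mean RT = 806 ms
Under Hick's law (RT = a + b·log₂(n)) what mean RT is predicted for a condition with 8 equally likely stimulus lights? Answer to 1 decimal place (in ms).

With log₂ n on the abscissa the relation is linear; from the two conditions:
  b = (806 − 579) / (log₂ 24 − log₂ 6) = 227 / (4.5850 − 2.5850) = 113.500 ms/bit
  a = 579 − 113.500 × 2.5850 = 285.607 ms
Then RT(8) = 285.607 + 113.500 × log₂ 8 = 285.607 + 113.500 × 3 ≈ 626.107 ms.

626.1 ms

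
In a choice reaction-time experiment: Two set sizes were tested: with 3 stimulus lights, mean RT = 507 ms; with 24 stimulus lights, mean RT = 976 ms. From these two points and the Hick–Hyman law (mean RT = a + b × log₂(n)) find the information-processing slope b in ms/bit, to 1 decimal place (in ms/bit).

156.3 ms/bit

b = (RT₂ − RT₁)/(log₂ n₂ − log₂ n₁) = (976 − 507)/(4.5850 − 1.5850) = 156.333 ms/bit.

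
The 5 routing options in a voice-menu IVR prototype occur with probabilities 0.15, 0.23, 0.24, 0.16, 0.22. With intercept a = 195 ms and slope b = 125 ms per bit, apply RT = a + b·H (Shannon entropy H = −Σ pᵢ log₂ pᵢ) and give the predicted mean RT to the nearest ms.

H = 0.15·log₂(1/0.15) + 0.23·log₂(1/0.23) + 0.24·log₂(1/0.24) + 0.16·log₂(1/0.16) + 0.22·log₂(1/0.22) = 2.2959 bits.
RT = 195 + 125 × 2.2959 = 481.99 ms.

482 ms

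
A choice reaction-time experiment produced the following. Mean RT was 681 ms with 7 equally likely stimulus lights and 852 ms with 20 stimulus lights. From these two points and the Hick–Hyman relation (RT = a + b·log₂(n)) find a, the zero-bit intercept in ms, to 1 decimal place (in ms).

364.0 ms

b = (RT₂ − RT₁)/(log₂ n₂ − log₂ n₁) = (852 − 681)/(4.3219 − 2.8074) = 112.903 ms/bit.
Intercept: a = 681 − 112.903·log₂(7) = 364.041 ms.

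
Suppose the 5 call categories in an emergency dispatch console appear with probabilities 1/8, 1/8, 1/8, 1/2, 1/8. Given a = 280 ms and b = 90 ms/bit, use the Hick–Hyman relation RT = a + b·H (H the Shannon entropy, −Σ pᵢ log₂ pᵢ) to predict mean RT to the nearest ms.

Each term −pᵢ log₂ pᵢ: 0.125·3 + 0.125·3 + 0.125·3 + 0.5·1 + 0.125·3; summed, H = 2.000 bits.
Mean RT = a + bH = 280 + 90·2.000 = 460.00 ms.

460 ms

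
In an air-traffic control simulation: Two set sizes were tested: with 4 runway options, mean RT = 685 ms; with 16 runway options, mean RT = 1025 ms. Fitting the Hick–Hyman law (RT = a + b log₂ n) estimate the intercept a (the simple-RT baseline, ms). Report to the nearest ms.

b = (RT₂ − RT₁)/(log₂ n₂ − log₂ n₁) = (1025 − 685)/(4 − 2) = 170 ms/bit.
a = RT₁ − b·log₂ n₁ = 685 − 170 × 2 = 345.000 ms.

345 ms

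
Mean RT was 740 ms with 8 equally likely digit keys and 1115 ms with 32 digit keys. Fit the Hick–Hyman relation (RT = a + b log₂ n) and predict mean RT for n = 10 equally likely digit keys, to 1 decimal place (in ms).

800.4 ms

Solve the two-equation system in a and b:
  b = (1115 − 740) / (log₂ 32 − log₂ 8) = 375 / (5 − 3) = 187.500 ms/bit
  a = 740 − 187.500 × 3 = 177.500 ms
Then RT(10) = 177.500 + 187.500 × log₂ 10 = 177.500 + 187.500 × 3.3219 ≈ 800.362 ms.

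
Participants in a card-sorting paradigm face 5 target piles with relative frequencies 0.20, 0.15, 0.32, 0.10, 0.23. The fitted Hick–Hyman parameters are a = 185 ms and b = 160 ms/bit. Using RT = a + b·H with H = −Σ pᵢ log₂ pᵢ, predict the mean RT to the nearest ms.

540 ms

H = 0.20·log₂(1/0.20) + 0.15·log₂(1/0.15) + 0.32·log₂(1/0.32) + 0.10·log₂(1/0.10) + 0.23·log₂(1/0.23) = 2.2208 bits.
RT = 185 + 160 × 2.2208 = 540.33 ms.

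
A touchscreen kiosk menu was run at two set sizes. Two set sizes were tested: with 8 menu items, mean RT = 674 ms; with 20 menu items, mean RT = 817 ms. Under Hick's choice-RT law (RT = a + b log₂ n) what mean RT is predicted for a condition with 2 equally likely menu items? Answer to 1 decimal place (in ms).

RT is linear in log₂ n, so two points fix the line:
  b = (817 − 674) / (log₂ 20 − log₂ 8) = 143 / (4.3219 − 3) = 108.175 ms/bit
  a = 674 − 108.175 × 3 = 349.474 ms
Then RT(2) = 349.474 + 108.175 × log₂ 2 = 349.474 + 108.175 × 1 ≈ 457.649 ms.

457.6 ms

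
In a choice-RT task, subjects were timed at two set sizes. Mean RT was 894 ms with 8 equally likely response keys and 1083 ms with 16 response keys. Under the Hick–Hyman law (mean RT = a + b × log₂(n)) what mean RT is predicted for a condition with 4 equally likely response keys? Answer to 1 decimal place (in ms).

With log₂ n on the abscissa the relation is linear; from the two conditions:
  b = (1083 − 894) / (log₂ 16 − log₂ 8) = 189 / (4 − 3) = 189.000 ms/bit
  a = 894 − 189.000 × 3 = 327.000 ms
Then RT(4) = 327.000 + 189.000 × log₂ 4 = 327.000 + 189.000 × 2 ≈ 705.000 ms.

705.0 ms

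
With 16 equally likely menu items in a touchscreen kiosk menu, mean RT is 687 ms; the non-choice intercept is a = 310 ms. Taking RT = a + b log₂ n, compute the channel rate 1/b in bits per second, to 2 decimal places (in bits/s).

Choice component = 687 − 310 = 377 ms over log₂(16) = 4 bits.
b = 377 / 4 = 94.250 ms/bit, so 1/b = 10.610 bits/s.

10.61 bits/s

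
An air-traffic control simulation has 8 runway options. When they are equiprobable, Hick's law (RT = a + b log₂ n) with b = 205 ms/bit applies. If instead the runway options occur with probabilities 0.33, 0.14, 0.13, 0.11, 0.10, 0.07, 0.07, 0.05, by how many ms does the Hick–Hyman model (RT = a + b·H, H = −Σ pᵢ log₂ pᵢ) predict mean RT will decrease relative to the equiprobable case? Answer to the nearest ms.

53 ms

The RT saving is b·ΔH. Equiprobable H₀ = log₂(8) = 3.0000 bits; with the given probabilities H = 2.7433 bits.
b·(H₀ − H) = 205 × (3.0000 − 2.7433) = 52.63 ms.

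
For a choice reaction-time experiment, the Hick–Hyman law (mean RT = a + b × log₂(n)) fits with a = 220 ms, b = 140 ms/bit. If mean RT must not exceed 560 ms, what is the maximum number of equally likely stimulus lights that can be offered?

Information budget: (560 − 220)/140 = 2.4286 bits, so n ≤ 2^2.4286 = 5.384 → at most 5.

5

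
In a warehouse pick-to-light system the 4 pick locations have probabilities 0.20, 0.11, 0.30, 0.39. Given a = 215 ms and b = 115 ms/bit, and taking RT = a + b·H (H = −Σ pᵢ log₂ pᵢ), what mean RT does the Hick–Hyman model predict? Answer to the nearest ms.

430 ms

Entropy contributions −pᵢ log₂ pᵢ: 0.4644, 0.3503, 0.5211, 0.5298; sum H = 1.8656 bits.
RT = a + bH = 215 + 115·1.8656 = 429.54 ms.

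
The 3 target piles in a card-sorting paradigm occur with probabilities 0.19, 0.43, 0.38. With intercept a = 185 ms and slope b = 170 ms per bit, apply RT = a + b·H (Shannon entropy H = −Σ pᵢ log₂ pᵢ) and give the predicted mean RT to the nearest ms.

Entropy contributions −pᵢ log₂ pᵢ: 0.4552, 0.5236, 0.5305; sum H = 1.5092 bits.
RT = a + bH = 185 + 170·1.5092 = 441.57 ms.

442 ms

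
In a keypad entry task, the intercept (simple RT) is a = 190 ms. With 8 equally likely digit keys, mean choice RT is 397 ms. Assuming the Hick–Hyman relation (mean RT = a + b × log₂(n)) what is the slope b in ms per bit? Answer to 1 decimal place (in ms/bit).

log₂(8) = 3 bits.
b = (RT − a)/log₂ n = (397 − 190) / 3 = 69.000 ms/bit.

69.0 ms/bit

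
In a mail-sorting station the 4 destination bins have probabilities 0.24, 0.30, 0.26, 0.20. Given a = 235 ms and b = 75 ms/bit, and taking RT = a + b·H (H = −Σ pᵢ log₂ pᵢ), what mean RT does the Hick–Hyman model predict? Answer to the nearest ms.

384 ms

Entropy contributions −pᵢ log₂ pᵢ: 0.4941, 0.5211, 0.5053, 0.4644; sum H = 1.9849 bits.
RT = a + bH = 235 + 75·1.9849 = 383.87 ms.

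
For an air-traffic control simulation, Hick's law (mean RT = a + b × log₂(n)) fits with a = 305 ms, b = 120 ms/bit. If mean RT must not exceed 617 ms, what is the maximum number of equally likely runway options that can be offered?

Information budget: (617 − 305)/120 = 2.6000 bits, so n ≤ 2^2.6000 = 6.063 → at most 6.

6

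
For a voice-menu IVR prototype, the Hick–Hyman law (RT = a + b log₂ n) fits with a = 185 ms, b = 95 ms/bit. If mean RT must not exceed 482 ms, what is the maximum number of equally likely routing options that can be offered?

Information budget: (482 − 185)/95 = 3.1263 bits, so n ≤ 2^3.1263 = 8.732 → at most 8.

8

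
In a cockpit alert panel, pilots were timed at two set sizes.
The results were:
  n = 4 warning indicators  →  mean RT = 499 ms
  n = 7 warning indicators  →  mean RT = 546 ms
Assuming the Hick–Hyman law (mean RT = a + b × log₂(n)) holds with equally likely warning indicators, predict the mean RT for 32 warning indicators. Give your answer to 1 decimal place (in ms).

673.6 ms

Solve the two-equation system in a and b:
  b = (546 − 499) / (log₂ 7 − log₂ 4) = 47 / (2.8074 − 2) = 58.215 ms/bit
  a = 499 − 58.215 × 2 = 382.570 ms
Then RT(32) = 382.570 + 58.215 × log₂ 32 = 382.570 + 58.215 × 5 ≈ 673.644 ms.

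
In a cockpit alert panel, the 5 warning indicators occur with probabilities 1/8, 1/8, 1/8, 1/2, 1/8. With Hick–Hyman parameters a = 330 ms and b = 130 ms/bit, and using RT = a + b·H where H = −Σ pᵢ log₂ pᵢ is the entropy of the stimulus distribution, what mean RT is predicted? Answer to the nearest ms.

590 ms

Each term −pᵢ log₂ pᵢ: 0.125·3 + 0.125·3 + 0.125·3 + 0.5·1 + 0.125·3; summed, H = 2.000 bits.
Mean RT = a + bH = 330 + 130·2.000 = 590.00 ms.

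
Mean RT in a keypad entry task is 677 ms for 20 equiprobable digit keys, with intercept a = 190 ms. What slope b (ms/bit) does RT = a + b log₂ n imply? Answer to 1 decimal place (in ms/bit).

112.7 ms/bit

b = (677 − 190) / log₂(20) = 487 / 4.3219 = 112.681 ms/bit.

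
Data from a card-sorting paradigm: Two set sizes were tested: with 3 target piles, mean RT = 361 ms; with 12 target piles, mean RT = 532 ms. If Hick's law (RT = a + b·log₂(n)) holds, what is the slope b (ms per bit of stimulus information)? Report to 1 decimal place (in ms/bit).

b = (RT₂ − RT₁)/(log₂ n₂ − log₂ n₁) = (532 − 361)/(3.5850 − 1.5850) = 85.500 ms/bit.

85.5 ms/bit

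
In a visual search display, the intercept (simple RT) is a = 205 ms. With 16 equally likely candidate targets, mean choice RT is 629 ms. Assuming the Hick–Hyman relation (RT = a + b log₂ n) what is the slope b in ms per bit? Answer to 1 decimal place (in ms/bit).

106.0 ms/bit

16 alternatives carry log₂ 16 = 4 bits; the choice cost is 629 − 205 = 424 ms, so b = 424/4 = 106.000 ms/bit.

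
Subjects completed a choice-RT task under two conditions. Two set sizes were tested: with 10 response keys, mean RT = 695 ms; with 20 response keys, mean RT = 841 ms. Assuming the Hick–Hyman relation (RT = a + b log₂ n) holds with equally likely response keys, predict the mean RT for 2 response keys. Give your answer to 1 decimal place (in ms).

Fit slope and intercept:
  b = (841 − 695) / (log₂ 20 − log₂ 10) = 146 / (4.3219 − 3.3219) = 146.000 ms/bit
  a = 695 − 146.000 × 3.3219 = 209.998 ms
Then RT(2) = 209.998 + 146.000 × log₂ 2 = 209.998 + 146.000 × 1 ≈ 355.998 ms.

356.0 ms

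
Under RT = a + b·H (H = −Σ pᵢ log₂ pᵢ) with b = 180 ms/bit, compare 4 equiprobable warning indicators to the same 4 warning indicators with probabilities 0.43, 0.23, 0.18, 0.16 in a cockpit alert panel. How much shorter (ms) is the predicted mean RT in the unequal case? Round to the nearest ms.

22 ms

The RT saving is b·ΔH. Equiprobable H₀ = log₂(4) = 2.0000 bits; with the given probabilities H = 1.8796 bits.
b·(H₀ − H) = 180 × (2.0000 − 1.8796) = 21.68 ms.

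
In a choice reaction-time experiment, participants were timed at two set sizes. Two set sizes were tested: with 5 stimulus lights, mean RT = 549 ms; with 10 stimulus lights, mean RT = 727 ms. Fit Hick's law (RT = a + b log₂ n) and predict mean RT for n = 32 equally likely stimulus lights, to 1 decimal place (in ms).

1025.7 ms

Fit slope and intercept:
  b = (727 − 549) / (log₂ 10 − log₂ 5) = 178 / (3.3219 − 2.3219) = 178.000 ms/bit
  a = 549 − 178.000 × 2.3219 = 135.697 ms
Then RT(32) = 135.697 + 178.000 × log₂ 32 = 135.697 + 178.000 × 5 ≈ 1025.697 ms.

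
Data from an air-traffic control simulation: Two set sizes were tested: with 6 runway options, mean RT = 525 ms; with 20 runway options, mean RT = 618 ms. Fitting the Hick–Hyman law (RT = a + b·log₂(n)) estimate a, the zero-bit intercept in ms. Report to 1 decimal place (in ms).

The slope on a log₂ axis is (618 − 525) / (4.3219 − 2.5850) = 53.542 ms/bit.
Intercept: a = 525 − 53.542·log₂(6) = 386.597 ms.

386.6 ms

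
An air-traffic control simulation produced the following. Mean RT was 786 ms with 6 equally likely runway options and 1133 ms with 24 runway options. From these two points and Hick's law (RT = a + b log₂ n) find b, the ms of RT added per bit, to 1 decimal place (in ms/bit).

173.5 ms/bit

b = (RT₂ − RT₁)/(log₂ n₂ − log₂ n₁) = (1133 − 786)/(4.5850 − 2.5850) = 173.500 ms/bit.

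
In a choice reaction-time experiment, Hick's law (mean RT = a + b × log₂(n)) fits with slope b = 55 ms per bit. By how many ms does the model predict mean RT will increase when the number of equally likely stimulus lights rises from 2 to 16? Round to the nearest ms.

The intercept a cancels: ΔRT = b·(log₂ n₂ − log₂ n₁) = b·log₂(n₂/n₁).
log₂(16) − log₂(2) = log₂(16/2) = log₂(8) = 3.
ΔRT = 55 × 3.0000 = 165.000 ms.

165 ms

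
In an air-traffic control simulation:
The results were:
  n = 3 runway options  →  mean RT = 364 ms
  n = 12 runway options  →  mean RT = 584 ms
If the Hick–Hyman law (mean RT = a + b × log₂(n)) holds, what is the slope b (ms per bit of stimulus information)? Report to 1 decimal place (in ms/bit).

The slope on a log₂ axis is (584 − 364) / (3.5850 − 1.5850) = 110.000 ms/bit.

110.0 ms/bit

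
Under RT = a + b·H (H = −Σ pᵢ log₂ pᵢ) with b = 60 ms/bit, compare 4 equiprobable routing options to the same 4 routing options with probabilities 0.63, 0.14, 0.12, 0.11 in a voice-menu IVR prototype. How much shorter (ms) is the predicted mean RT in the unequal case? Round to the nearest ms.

The RT saving is b·ΔH. Equiprobable H₀ = log₂(4) = 2.0000 bits; with the given probabilities H = 1.5344 bits.
b·(H₀ − H) = 60 × (2.0000 − 1.5344) = 27.94 ms.

28 ms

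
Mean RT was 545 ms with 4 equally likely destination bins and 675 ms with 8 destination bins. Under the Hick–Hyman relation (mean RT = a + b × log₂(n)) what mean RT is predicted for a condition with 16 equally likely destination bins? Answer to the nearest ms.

Fit slope and intercept:
  b = (675 − 545) / (log₂ 8 − log₂ 4) = 130 / (3 − 2) = 130 ms/bit
  a = 545 − 130 × 2 = 285 ms
Then RT(16) = 285 + 130 × log₂ 16 = 285 + 130 × 4 ≈ 805.000 ms.

805 ms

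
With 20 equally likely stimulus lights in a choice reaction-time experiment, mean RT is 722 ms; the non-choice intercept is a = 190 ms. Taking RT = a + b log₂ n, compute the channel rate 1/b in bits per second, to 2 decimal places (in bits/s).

Choice component = 722 − 190 = 532 ms over log₂(20) = 4.3219 bits.
b = 532 / 4.3219 = 123.093 ms/bit, so 1/b = 8.124 bits/s.

8.12 bits/s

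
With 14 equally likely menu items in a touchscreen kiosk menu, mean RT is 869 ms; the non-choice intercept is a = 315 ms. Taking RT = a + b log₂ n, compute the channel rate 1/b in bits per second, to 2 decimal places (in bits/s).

b = (869 − 315)/log₂ 14 = 554/3.8074 = 145.508 ms per bit = 0.14551 s/bit; the reciprocal is 6.872 bits/s.

6.87 bits/s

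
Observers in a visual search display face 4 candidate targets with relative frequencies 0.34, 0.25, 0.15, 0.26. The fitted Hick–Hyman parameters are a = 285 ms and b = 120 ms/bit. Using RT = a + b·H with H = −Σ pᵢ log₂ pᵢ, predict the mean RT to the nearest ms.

518 ms

Entropy contributions −pᵢ log₂ pᵢ: 0.5292, 0.5000, 0.4105, 0.5053; sum H = 1.9450 bits.
RT = a + bH = 285 + 120·1.9450 = 518.40 ms.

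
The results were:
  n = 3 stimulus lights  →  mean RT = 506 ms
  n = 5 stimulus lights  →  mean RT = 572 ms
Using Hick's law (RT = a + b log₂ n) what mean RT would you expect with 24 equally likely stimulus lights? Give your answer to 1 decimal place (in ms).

774.7 ms

With log₂ n on the abscissa the relation is linear; from the two conditions:
  b = (572 − 506) / (log₂ 5 − log₂ 3) = 66 / (2.3219 − 1.5850) = 89.556 ms/bit
  a = 506 − 89.556 × 1.5850 = 364.056 ms
Then RT(24) = 364.056 + 89.556 × log₂ 24 = 364.056 + 89.556 × 4.5850 ≈ 774.669 ms.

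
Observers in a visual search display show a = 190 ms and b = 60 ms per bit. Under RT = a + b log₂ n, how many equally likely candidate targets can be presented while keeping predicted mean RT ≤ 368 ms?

Information budget: (368 − 190)/60 = 2.9667 bits, so n ≤ 2^2.9667 = 7.817 → at most 7.

7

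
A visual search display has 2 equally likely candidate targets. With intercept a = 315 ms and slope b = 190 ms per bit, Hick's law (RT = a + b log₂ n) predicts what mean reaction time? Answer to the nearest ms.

log₂(2) = 1 bits, so RT = 315 + 190 × 1 ≈ 505.000 ms.

505 ms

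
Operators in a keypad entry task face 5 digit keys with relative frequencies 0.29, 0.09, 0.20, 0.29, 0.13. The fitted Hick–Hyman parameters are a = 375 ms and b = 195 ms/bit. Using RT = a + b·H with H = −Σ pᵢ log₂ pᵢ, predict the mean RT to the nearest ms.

803 ms

Entropy contributions −pᵢ log₂ pᵢ: 0.5179, 0.3127, 0.4644, 0.5179, 0.3826; sum H = 2.1955 bits.
RT = a + bH = 375 + 195·2.1955 = 803.12 ms.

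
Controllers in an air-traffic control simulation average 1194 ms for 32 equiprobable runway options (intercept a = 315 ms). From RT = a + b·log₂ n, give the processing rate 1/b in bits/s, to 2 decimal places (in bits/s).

b = (1194 − 315)/log₂ 32 = 879/5 = 175.800 ms per bit = 0.17580 s/bit; the reciprocal is 5.688 bits/s.

5.69 bits/s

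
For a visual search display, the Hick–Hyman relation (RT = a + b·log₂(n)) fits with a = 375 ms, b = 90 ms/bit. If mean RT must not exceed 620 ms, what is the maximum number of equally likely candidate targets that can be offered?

Information budget: (620 − 375)/90 = 2.7222 bits, so n ≤ 2^2.7222 = 6.599 → at most 6.

6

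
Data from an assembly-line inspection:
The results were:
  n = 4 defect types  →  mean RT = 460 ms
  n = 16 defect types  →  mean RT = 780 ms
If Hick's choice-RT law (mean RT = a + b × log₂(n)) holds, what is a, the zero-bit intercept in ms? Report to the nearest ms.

140 ms

The slope on a log₂ axis is (780 − 460) / (4 − 2) = 160 ms/bit.
a = RT₁ − b·log₂ n₁ = 460 − 160 × 2 = 140.000 ms.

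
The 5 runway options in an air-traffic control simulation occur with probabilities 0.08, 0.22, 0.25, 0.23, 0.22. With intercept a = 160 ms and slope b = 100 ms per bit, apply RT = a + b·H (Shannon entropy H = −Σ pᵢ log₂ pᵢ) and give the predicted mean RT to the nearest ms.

384 ms

H = 0.08·log₂(1/0.08) + 0.22·log₂(1/0.22) + 0.25·log₂(1/0.25) + 0.23·log₂(1/0.23) + 0.22·log₂(1/0.22) = 2.2403 bits.
RT = 160 + 100 × 2.2403 = 384.03 ms.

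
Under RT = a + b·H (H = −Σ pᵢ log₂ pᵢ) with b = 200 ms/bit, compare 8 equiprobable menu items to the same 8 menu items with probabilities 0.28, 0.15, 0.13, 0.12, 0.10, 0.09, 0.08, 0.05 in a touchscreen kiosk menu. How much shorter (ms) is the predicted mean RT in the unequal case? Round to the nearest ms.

The RT saving is b·ΔH. Equiprobable H₀ = log₂(8) = 3.0000 bits; with the given probabilities H = 2.8269 bits.
b·(H₀ − H) = 200 × (3.0000 − 2.8269) = 34.61 ms.

35 ms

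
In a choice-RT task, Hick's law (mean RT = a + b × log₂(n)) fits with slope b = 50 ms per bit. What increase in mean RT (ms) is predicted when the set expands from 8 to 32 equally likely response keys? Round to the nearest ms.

The intercept a cancels: ΔRT = b·(log₂ n₂ − log₂ n₁) = b·log₂(n₂/n₁).
log₂(32) − log₂(8) = log₂(32/8) = log₂(4) = 2.
ΔRT = 50 × 2.0000 = 100.000 ms.

100 ms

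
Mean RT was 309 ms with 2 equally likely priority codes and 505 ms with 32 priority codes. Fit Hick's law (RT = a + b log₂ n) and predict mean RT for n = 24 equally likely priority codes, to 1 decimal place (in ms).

Solve the two-equation system in a and b:
  b = (505 − 309) / (log₂ 32 − log₂ 2) = 196 / (5 − 1) = 49.000 ms/bit
  a = 309 − 49.000 × 1 = 260.000 ms
Then RT(24) = 260.000 + 49.000 × log₂ 24 = 260.000 + 49.000 × 4.5850 ≈ 484.663 ms.

484.7 ms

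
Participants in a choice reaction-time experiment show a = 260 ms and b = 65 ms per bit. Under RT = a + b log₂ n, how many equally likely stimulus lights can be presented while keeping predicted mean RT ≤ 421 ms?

5

Set 260 + 65·log₂ n ≤ 421 → log₂ n ≤ (421 − 260)/65 = 2.4769.
So n ≤ 2^2.4769 = 5.567; the largest integer n is 5.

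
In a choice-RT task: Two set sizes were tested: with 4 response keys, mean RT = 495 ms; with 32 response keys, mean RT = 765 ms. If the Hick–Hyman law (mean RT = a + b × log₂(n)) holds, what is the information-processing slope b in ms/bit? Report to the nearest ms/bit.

90 ms/bit

b = (RT₂ − RT₁)/(log₂ n₂ − log₂ n₁) = (765 − 495)/(5 − 2) = 90 ms/bit.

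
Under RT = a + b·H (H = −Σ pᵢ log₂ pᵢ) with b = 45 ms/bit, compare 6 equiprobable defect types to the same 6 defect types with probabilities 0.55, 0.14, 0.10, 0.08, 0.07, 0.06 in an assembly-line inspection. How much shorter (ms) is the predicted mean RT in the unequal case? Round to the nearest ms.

26 ms

Equiprobable entropy H₀ = log₂ 6 = 2.5850 bits.
Skewed entropy H = −Σ pᵢ log₂ pᵢ = 2.0073 bits.
ΔRT = b·(H₀ − H) = 45 × 0.5777 = 26.00 ms.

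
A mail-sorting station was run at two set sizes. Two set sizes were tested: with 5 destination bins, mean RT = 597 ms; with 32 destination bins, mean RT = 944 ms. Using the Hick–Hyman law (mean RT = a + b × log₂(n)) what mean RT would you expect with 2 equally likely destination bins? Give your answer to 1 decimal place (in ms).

425.7 ms

Fit slope and intercept:
  b = (944 − 597) / (log₂ 32 − log₂ 5) = 347 / (5 − 2.3219) = 129.571 ms/bit
  a = 597 − 129.571 × 2.3219 = 296.146 ms
Then RT(2) = 296.146 + 129.571 × log₂ 2 = 296.146 + 129.571 × 1 ≈ 425.717 ms.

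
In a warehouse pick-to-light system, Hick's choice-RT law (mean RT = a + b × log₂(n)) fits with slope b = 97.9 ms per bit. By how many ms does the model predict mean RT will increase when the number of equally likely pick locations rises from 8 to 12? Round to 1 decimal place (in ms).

Only the slope matters, since a is common to both: ΔRT = b·log₂(n₂/n₁).
log₂(12) − log₂(8) = 3.5850 − 3 = 0.5850.
ΔRT = 97.9 × 0.5850 = 57.268 ms.

57.3 ms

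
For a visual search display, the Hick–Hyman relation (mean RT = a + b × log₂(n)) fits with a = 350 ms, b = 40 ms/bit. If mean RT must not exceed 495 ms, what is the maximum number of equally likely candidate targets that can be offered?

12

40·log₂ n ≤ 495 − 350 = 145, giving log₂ n ≤ 3.6250 and n ≤ 12.338. The largest whole number is 12.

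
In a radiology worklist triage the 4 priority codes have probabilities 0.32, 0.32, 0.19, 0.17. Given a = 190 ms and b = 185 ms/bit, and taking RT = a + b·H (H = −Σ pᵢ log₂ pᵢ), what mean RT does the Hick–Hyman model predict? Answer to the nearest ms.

H = 0.32·log₂(1/0.32) + 0.32·log₂(1/0.32) + 0.19·log₂(1/0.19) + 0.17·log₂(1/0.17) = 1.9419 bits.
RT = 190 + 185 × 1.9419 = 549.25 ms.

549 ms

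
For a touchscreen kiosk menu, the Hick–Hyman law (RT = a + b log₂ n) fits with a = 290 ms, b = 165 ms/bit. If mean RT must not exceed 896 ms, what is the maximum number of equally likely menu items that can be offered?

Set 290 + 165·log₂ n ≤ 896 → log₂ n ≤ (896 − 290)/165 = 3.6727.
So n ≤ 2^3.6727 = 12.753; the largest integer n is 12.

12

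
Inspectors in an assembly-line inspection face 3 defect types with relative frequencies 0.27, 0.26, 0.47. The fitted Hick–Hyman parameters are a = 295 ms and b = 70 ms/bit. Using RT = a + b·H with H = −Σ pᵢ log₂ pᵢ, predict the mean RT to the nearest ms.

402 ms

Entropy contributions −pᵢ log₂ pᵢ: 0.5100, 0.5053, 0.5120; sum H = 1.5273 bits.
RT = a + bH = 295 + 70·1.5273 = 401.91 ms.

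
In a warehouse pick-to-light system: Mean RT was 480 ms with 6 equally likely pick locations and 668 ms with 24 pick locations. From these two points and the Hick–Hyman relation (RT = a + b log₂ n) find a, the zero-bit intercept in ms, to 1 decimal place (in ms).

237.0 ms

Slope: b = (668 − 480) / (log₂ 24 − log₂ 6) = 188/2.0000 = 94.000 ms/bit.
a = RT₁ − b·log₂ n₁ = 480 − 94.000 × 2.5850 = 237.014 ms.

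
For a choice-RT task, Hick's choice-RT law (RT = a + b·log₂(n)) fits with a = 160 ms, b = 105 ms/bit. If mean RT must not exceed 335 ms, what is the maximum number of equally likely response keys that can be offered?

Set 160 + 105·log₂ n ≤ 335 → log₂ n ≤ (335 − 160)/105 = 1.6667.
So n ≤ 2^1.6667 = 3.175; the largest integer n is 3.

3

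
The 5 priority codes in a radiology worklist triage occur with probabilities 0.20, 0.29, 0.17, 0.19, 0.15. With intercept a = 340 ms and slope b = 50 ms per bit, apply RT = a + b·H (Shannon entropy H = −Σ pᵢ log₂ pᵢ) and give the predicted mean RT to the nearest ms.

454 ms

Entropy contributions −pᵢ log₂ pᵢ: 0.4644, 0.5179, 0.4346, 0.4552, 0.4105; sum H = 2.2826 bits.
RT = a + bH = 340 + 50·2.2826 = 454.13 ms.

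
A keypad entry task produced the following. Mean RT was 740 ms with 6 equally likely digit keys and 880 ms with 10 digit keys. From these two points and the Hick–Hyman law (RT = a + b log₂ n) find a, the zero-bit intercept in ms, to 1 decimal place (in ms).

b = (RT₂ − RT₁)/(log₂ n₂ − log₂ n₁) = (880 − 740)/(3.3219 − 2.5850) = 189.968 ms/bit.
Intercept: a = 740 − 189.968·log₂(6) = 248.939 ms.

248.9 ms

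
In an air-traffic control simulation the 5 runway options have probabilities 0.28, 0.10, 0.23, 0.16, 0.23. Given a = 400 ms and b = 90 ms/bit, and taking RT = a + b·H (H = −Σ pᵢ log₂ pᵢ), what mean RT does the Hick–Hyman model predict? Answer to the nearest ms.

602 ms

H = 0.28·log₂(1/0.28) + 0.10·log₂(1/0.10) + 0.23·log₂(1/0.23) + 0.16·log₂(1/0.16) + 0.23·log₂(1/0.23) = 2.2448 bits.
RT = 400 + 90 × 2.2448 = 602.03 ms.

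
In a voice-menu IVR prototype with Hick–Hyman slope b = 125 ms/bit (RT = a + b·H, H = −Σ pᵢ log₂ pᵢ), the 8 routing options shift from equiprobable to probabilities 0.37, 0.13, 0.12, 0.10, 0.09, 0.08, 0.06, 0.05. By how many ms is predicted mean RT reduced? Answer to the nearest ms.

The RT saving is b·ΔH. Equiprobable H₀ = log₂(8) = 3.0000 bits; with the given probabilities H = 2.6764 bits.
b·(H₀ − H) = 125 × (3.0000 − 2.6764) = 40.45 ms.

40 ms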